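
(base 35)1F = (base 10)50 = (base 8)62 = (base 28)1M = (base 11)46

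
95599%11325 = 4999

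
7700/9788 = 1925/2447 ≈ 0.787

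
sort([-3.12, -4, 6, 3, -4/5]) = [-4, -3.12, -4/5, 3, 6]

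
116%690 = 116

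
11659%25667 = 11659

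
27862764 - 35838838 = -7976074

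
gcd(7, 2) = 1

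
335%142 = 51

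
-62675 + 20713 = -41962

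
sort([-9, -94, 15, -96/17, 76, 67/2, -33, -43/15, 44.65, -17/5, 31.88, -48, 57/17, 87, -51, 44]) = [-94, -51, -48, -33, -9, -96/17, -17/5, -43/15, 57/17, 15, 31.88, 67/2, 44, 44.65, 76, 87]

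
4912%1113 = 460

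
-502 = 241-743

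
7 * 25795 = 180565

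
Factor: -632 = -1 * 2^3 * 79^1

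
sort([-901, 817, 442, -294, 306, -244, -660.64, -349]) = [-901, -660.64, -349, -294, -244, 306, 442, 817]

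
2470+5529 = 7999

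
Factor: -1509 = -1 * 3^1 * 503^1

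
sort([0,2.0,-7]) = [-7,0,2.0]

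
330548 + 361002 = 691550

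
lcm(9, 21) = 63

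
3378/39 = 86 + 8/13 ≈ 86.62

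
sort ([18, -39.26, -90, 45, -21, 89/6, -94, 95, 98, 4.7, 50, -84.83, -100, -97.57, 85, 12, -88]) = [-100, -97.57, -94, -90, -88, -84.83, -39.26, -21, 4.7, 12, 89/6, 18, 45, 50, 85, 95, 98]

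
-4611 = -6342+1731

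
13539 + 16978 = 30517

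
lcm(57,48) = 912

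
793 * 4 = 3172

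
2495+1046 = 3541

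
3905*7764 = 30318420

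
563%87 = 41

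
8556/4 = 2139 = 2139.00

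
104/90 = 1+7/45 ≈ 1.16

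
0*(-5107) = 0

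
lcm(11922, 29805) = 59610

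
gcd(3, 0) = 3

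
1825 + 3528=5353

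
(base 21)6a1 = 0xb29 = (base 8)5451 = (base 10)2857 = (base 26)45n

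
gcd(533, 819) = 13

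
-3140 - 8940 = -12080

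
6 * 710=4260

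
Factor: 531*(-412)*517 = -1*2^2*3^2*11^1*47^1*59^1*103^1 = -113105124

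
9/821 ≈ 0.0110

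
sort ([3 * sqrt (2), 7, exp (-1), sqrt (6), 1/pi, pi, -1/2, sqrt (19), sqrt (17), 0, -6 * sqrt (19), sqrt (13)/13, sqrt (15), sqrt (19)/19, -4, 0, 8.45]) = [-6 * sqrt (19), -4, -1/2, 0, 0, sqrt (19)/19, sqrt (13)/13, 1/pi, exp (-1), sqrt (6), pi, sqrt (15), sqrt (17), 3 * sqrt (2), sqrt (19), 7, 8.45]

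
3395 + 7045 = 10440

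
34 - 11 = 23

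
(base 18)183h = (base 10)8495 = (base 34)7bt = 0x212f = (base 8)20457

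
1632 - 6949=-5317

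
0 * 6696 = 0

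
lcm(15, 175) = 525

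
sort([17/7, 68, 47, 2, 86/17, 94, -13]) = [-13, 2, 17/7, 86/17, 47, 68, 94]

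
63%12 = 3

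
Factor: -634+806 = 2^2*43^1 = 172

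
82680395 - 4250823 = 78429572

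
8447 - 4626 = 3821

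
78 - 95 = -17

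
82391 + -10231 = 72160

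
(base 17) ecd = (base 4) 1002213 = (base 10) 4263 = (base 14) 17a7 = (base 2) 1000010100111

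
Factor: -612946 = -1 * 2^1 * 306473^1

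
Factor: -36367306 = -1*2^1*1187^1*15319^1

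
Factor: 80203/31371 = 3^(-1)*139^1*577^1*10457^(-1)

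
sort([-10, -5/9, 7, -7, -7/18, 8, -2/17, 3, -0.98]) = [-10, -7, -0.98, -5/9, -7/18, -2/17, 3, 7, 8]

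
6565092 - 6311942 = 253150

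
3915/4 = 978 + 3/4 = 978.75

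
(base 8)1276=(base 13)420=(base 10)702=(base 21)1c9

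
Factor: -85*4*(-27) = 2^2*3^3*5^1*17^1 = 9180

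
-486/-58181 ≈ 0.00835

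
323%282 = 41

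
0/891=0=0.00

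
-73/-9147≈0.00798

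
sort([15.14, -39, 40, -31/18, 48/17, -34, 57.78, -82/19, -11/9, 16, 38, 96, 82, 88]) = [-39, -34, -82/19, -31/18, -11/9, 48/17, 15.14, 16, 38, 40, 57.78, 82, 88, 96]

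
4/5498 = 2/2749 ≈ 0.000728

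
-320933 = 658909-979842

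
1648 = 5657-4009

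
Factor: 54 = 2^1 * 3^3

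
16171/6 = 2695 + 1/6 ≈ 2695.17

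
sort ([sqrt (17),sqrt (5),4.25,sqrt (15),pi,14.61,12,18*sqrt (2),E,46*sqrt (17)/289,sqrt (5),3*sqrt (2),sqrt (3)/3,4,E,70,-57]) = [-57,sqrt (3)/3,46*sqrt (17)/289,sqrt (5),sqrt (5),E,E,pi,sqrt (15),4,sqrt (17),3*sqrt (2),4.25,12,14.61,18*sqrt (2),70]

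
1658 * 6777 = 11236266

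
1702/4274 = 851/2137 ≈ 0.398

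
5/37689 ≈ 0.000133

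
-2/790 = -1/395 ≈ -0.00253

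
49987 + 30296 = 80283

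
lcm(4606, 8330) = 391510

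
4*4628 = 18512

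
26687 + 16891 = 43578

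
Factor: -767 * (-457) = 13^1 * 59^1 * 457^1 = 350519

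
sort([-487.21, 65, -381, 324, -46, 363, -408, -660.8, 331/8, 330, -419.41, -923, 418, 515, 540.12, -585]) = [-923, -660.8, -585, -487.21, -419.41, -408, -381, -46, 331/8, 65, 324, 330, 363, 418, 515, 540.12]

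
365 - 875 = -510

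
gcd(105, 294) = 21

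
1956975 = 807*2425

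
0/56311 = 0 = 0.00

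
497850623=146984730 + 350865893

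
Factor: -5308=-1 * 2^2 * 1327^1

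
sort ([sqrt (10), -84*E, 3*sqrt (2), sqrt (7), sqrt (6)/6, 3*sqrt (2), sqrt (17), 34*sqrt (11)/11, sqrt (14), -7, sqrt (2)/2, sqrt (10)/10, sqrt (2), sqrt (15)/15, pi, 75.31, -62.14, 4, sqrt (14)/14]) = [-84*E, -62.14, -7, sqrt (15)/15, sqrt (14)/14, sqrt (10)/10, sqrt (6)/6, sqrt (2)/2, sqrt (2), sqrt (7), pi, sqrt (10), sqrt (14), 4, sqrt (17), 3*sqrt (2), 3*sqrt (2), 34*sqrt (11)/11, 75.31]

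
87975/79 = 1113 + 48/79 ≈ 1113.61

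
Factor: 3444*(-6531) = -1*2^2*3^2*7^2*41^1*311^1 = -22492764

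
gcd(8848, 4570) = 2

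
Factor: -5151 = -1 * 3^1 * 17^1 * 101^1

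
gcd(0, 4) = 4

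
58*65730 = 3812340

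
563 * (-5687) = -3201781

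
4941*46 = 227286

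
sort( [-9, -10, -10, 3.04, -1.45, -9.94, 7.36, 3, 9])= [-10, -10, -9.94, -9, -1.45, 3, 3.04, 7.36, 9]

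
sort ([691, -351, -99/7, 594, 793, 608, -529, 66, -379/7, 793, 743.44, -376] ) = [-529, -376, -351, -379/7, -99/7, 66, 594, 608, 691, 743.44, 793, 793] 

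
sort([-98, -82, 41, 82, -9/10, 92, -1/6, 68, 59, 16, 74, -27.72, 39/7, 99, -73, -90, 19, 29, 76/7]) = [-98, -90, -82, -73, -27.72, -9/10, -1/6, 39/7, 76/7, 16, 19, 29, 41, 59, 68, 74, 82, 92, 99]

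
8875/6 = 1479 + 1/6 ≈ 1479.17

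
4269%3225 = 1044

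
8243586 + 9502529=17746115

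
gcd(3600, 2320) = 80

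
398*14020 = 5579960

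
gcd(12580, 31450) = 6290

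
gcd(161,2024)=23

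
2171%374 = 301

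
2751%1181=389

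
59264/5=11852 + 4/5=11852.80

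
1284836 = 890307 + 394529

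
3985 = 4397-412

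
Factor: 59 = 59^1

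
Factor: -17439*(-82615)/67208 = 2^(-3)*3^1*5^1*13^1*41^1*271^(-1)*5813^1 = 46474935/2168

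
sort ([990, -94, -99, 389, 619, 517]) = [-99, -94, 389, 517, 619, 990]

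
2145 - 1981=164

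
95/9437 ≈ 0.0101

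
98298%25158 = 22824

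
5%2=1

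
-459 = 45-504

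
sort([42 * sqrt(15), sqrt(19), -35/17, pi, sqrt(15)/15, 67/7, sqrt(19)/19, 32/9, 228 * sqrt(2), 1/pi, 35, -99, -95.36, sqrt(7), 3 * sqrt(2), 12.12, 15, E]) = [-99, -95.36, -35/17, sqrt(19)/19, sqrt(15)/15, 1/pi, sqrt(7), E, pi, 32/9, 3 * sqrt(2), sqrt(19), 67/7, 12.12, 15, 35, 42 * sqrt(15), 228 * sqrt(2)]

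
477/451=1 + 26/451≈1.06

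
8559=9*951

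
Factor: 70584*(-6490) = -1*2^4*3^1*5^1*11^1*17^1*59^1*173^1 = -458090160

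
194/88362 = 97/44181 ≈ 0.00220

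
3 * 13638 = 40914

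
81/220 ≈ 0.368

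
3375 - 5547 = -2172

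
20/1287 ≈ 0.0155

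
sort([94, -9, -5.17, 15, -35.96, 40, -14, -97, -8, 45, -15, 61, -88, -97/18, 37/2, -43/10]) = [-97, -88, -35.96, -15, -14, -9, -8, -97/18, -5.17, -43/10, 15, 37/2, 40, 45, 61, 94]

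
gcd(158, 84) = 2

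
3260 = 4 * 815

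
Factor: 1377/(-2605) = -1 * 3^4 * 5^(-1) * 17^1 * 521^(-1) 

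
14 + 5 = 19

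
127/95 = 1 + 32/95 ≈ 1.34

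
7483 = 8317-834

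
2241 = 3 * 747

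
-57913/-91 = 636+37/91 ≈ 636.41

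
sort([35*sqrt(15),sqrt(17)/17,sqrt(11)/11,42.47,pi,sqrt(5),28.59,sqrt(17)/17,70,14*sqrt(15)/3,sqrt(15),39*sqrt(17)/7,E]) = [sqrt(17)/17,sqrt(17)/17,sqrt(11)/11,sqrt(5),E,pi,sqrt(15),14*sqrt(15)/3,39*sqrt(17)/7,28.59,42.47,70,35*sqrt(15)]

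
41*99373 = 4074293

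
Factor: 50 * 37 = 2^1 * 5^2 * 37^1 = 1850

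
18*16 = 288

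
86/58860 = 43/29430 ≈ 0.00146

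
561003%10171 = 1598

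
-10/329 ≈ -0.0304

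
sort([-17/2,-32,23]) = [-32,-17/2,23]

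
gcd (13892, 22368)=4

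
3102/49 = 63 + 15/49 ≈ 63.31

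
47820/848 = 56 + 83/212≈56.39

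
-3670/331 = -11 - 29/331 ≈ -11.09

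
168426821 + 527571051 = 695997872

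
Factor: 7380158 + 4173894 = 2^2*19^1*152027^1 = 11554052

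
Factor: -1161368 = -1*2^3*13^2*859^1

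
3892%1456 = 980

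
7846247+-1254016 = 6592231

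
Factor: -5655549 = -1*3^1*1885183^1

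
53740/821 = 65+375/821≈65.46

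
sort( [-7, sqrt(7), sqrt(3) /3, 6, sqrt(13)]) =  [-7, sqrt(3) /3, sqrt(7), sqrt(13), 6]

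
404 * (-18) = -7272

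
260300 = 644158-383858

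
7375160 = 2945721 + 4429439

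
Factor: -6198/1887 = -1 * 2^1 * 17^ (-1) * 37^ (-1) * 1033^1 = -2066/629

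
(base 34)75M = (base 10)8284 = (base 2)10000001011100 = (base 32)82S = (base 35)6QO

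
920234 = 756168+164066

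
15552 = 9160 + 6392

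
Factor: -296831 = -1*296831^1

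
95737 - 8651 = 87086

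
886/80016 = 443/40008 ≈ 0.0111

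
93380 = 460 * 203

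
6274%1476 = 370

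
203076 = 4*50769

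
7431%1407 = 396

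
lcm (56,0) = 0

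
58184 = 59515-1331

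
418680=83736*5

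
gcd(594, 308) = 22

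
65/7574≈0.00858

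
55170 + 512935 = 568105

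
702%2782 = 702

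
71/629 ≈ 0.113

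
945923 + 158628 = 1104551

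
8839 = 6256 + 2583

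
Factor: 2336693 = 1237^1*1889^1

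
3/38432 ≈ 0.0000781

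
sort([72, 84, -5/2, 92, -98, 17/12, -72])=[-98, -72, -5/2, 17/12, 72, 84, 92]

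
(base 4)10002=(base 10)258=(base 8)402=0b100000010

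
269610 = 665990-396380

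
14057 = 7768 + 6289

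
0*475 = 0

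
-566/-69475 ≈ 0.00815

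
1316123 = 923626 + 392497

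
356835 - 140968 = 215867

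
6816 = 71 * 96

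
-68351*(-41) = 2802391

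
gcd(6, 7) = 1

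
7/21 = 1/3 ≈ 0.333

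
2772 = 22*126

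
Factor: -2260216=-1 * 2^3 * 7^1 * 40361^1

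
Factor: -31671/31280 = -1*2^(-4)*3^4*5^(-1) = -81/80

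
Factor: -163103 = -1*211^1*773^1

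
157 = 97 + 60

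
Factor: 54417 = 3^1*11^1*17^1*97^1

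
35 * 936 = 32760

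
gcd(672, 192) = 96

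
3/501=1/167 ≈ 0.00599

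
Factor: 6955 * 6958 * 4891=2^1 * 5^1 * 7^2 * 13^1 * 67^1 * 71^1 * 73^1 * 107^1=236689624990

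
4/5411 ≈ 0.000739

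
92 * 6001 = 552092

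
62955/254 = 247 + 217/254 ≈ 247.85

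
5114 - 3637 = 1477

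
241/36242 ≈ 0.00665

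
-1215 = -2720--1505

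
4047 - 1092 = 2955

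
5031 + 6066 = 11097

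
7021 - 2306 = 4715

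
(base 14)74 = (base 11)93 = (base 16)66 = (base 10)102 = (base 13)7b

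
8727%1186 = 425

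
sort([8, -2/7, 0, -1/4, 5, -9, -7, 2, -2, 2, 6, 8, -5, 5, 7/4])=[-9, -7, -5, -2, -2/7, -1/4, 0, 7/4, 2, 2, 5, 5, 6, 8, 8]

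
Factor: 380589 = 3^1 * 11^1 * 19^1 * 607^1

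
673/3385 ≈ 0.199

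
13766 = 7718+6048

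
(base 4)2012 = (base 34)3w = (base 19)71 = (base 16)86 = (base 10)134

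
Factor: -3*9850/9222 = -1*5^2*29^(-1)*53^(-1)*197^1 = -4925/1537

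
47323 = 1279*37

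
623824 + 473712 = 1097536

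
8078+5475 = 13553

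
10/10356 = 5/5178≈0.000966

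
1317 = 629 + 688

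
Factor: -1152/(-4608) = 2^(-2) = 1/4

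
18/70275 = 6/23425 ≈ 0.000256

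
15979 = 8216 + 7763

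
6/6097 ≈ 0.000984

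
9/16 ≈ 0.563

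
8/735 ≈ 0.0109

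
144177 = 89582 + 54595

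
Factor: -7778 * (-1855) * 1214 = 2^2 * 5^1 * 7^1 * 53^1 * 607^1 * 3889^1 = 17515822660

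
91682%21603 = 5270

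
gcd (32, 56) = 8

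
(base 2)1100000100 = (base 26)13i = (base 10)772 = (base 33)nd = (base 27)11g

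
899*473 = 425227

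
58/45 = 1 + 13/45 ≈ 1.29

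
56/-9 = -6-2/9 ≈ -6.22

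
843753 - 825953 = 17800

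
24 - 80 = -56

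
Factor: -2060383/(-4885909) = 7^(-1)*13^1*17^1*677^(-1)*1031^(-1)*9323^1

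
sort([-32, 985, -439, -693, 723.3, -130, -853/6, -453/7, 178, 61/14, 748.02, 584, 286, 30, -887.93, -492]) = [-887.93, -693, -492, -439, -853/6, -130, -453/7, -32, 61/14, 30, 178, 286, 584, 723.3, 748.02, 985]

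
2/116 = 1/58 ≈ 0.0172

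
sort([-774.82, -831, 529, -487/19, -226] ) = [-831, -774.82, -226, -487/19, 529] 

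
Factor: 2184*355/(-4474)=-1*2^2*3^1*5^1*7^1*13^1*71^1*2237^(-1)=-387660/2237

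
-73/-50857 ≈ 0.00144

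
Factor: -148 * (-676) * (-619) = -1 * 2^4 * 13^2 * 37^1 * 619^1 = -61929712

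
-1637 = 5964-7601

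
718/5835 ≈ 0.123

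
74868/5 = 14973 + 3/5 = 14973.60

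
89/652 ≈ 0.137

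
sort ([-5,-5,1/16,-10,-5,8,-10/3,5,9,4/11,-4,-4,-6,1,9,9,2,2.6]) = [-10,-6,-5,-5,-5,-4,-4,-10/3,1/16,4/11,1,2,2.6,5,8,9,9,9]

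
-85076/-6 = 14179+1/3 ≈ 14179.33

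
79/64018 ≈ 0.00123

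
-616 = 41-657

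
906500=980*925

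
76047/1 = 76047 = 76047.00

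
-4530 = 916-5446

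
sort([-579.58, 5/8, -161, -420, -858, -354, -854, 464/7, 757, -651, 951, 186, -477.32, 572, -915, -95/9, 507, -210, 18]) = [-915, -858, -854, -651, -579.58, -477.32, -420, -354, -210, -161, -95/9, 5/8, 18, 464/7, 186, 507, 572, 757, 951]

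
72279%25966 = 20347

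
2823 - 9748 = -6925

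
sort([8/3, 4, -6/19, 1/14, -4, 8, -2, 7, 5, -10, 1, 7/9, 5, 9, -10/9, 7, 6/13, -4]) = [-10, -4, -4, -2, -10/9, -6/19, 1/14, 6/13, 7/9, 1, 8/3, 4, 5, 5, 7, 7, 8, 9]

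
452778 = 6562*69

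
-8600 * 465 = -3999000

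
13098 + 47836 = 60934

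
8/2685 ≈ 0.00298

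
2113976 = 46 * 45956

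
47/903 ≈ 0.0520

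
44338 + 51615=95953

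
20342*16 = 325472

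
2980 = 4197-1217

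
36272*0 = 0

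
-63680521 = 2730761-66411282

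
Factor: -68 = -1*2^2*17^1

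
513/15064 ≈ 0.0341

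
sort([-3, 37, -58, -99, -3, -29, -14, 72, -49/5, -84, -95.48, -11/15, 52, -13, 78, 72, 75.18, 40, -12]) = [-99, -95.48, -84, -58, -29, -14, -13, -12, -49/5, -3, -3, -11/15, 37, 40, 52, 72, 72, 75.18, 78]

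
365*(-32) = -11680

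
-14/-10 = 7/5 = 1.40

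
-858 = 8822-9680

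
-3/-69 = 1/23 ≈ 0.0435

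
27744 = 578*48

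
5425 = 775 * 7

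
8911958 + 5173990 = 14085948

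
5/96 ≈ 0.0521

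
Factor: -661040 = -1 * 2^4 * 5^1 * 8263^1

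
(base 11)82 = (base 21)46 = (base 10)90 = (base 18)50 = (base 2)1011010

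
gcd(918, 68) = 34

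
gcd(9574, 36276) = 2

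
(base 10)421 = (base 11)353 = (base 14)221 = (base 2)110100101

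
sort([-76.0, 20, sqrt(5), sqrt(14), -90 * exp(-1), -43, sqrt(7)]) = [-76.0, -43, -90 * exp(-1), sqrt(5), sqrt(7), sqrt(14), 20]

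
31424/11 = 2856+8/11 ≈ 2856.73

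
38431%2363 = 623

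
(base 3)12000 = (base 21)69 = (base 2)10000111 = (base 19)72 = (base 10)135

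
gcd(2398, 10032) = 22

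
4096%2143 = 1953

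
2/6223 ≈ 0.000321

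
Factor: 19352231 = 19352231^1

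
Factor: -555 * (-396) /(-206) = -1 * 2^1 * 3^3 * 5^1 * 11^1 * 37^1 * 103^(-1) = -109890/103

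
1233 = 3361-2128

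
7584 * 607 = 4603488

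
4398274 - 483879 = 3914395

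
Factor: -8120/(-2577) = 2^3*3^(-1)*5^1*7^1*29^1*859^(-1)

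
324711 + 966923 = 1291634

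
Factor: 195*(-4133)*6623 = -1*3^1*5^1*13^1*37^1*179^1*4133^1 = -5337707505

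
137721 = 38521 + 99200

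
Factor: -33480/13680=-1*2^(-1)*3^1*19^(-1)*31^1=-93/38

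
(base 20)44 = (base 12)70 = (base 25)39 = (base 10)84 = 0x54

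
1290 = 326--964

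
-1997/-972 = 2 + 53/972 ≈ 2.05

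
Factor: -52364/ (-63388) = 19^1 * 23^ (-1) = 19/23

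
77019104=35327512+41691592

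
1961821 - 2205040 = -243219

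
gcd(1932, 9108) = 276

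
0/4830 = 0 = 0.00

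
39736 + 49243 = 88979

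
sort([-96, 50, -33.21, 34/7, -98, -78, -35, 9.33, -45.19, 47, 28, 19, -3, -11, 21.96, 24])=[-98, -96, -78, -45.19, -35, -33.21, -11, -3, 34/7, 9.33, 19, 21.96, 24, 28, 47, 50]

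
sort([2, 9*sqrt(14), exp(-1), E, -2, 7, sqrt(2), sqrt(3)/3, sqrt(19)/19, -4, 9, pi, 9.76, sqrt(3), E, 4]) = [-4, -2, sqrt(19)/19, exp(-1), sqrt(3)/3, sqrt(2), sqrt(3), 2, E, E, pi, 4, 7, 9, 9.76, 9*sqrt(14)]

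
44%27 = 17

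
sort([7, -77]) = [-77, 7]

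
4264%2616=1648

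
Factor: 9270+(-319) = 8951^1 = 8951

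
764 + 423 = 1187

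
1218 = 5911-4693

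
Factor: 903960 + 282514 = 2^1*19^1*31223^1 = 1186474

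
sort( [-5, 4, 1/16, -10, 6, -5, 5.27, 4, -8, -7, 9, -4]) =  [-10, -8, -7, -5, -5, -4, 1/16, 4, 4, 5.27, 6, 9]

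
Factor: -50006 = -1*2^1*11^1*2273^1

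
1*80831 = 80831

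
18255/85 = 3651/17 ≈ 214.76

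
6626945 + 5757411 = 12384356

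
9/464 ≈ 0.0194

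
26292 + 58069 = 84361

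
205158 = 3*68386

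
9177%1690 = 727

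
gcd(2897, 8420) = 1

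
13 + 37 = 50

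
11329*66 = 747714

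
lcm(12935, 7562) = 491530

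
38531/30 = 1284 + 11/30 ≈ 1284.37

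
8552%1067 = 16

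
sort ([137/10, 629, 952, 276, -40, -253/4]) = [-253/4, -40, 137/10, 276, 629, 952]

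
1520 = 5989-4469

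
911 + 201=1112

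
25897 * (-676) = -17506372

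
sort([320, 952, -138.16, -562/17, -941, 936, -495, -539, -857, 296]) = [-941, -857, -539, -495, -138.16, -562/17, 296, 320, 936, 952]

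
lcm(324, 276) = 7452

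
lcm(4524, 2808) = 81432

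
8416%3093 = 2230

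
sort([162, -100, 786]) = [-100, 162, 786]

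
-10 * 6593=-65930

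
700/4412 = 175/1103 ≈ 0.159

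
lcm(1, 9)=9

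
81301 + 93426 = 174727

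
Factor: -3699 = -1*3^3*137^1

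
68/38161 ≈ 0.00178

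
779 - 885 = -106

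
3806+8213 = 12019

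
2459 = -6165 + 8624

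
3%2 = 1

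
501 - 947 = -446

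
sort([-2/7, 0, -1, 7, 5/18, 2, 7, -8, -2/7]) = [-8, -1, -2/7, -2/7, 0, 5/18, 2, 7, 7]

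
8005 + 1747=9752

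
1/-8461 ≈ -0.000118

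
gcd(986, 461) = 1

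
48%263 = 48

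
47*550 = 25850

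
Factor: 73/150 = 2^(-1)*3^(-1)*5^(-2)*73^1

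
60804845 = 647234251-586429406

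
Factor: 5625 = 3^2 * 5^4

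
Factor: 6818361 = 3^1*11^1*107^1*1931^1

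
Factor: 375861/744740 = 2^(-2)*3^1*5^(-1)*23^(-1)*1619^(-1)*125287^1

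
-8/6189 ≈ -0.00129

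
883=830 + 53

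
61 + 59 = 120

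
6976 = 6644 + 332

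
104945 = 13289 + 91656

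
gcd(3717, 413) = 413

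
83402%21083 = 20153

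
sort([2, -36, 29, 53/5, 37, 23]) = [-36, 2, 53/5, 23, 29, 37]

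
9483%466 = 163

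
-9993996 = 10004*(-999) 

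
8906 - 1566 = 7340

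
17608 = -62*(-284)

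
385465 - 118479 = 266986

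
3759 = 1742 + 2017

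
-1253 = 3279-4532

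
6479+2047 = 8526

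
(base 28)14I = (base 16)392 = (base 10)914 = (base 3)1020212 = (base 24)1E2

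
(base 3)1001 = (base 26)12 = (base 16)1c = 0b11100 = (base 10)28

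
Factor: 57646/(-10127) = -1 * 2^1 * 13^(-1) * 37^1 = -74/13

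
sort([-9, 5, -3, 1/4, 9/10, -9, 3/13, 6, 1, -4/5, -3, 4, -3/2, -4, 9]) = [-9, -9, -4, -3, -3, -3/2, -4/5, 3/13, 1/4, 9/10, 1, 4, 5, 6, 9]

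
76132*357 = 27179124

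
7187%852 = 371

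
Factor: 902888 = 2^3*7^1*23^1*701^1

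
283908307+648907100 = 932815407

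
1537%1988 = 1537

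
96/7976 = 12/997 ≈ 0.0120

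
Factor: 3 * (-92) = -1 * 2^2 * 3^1 * 23^1 = -276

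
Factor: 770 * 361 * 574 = 2^2 * 5^1 * 7^2 * 11^1 * 19^2 * 41^1 = 159554780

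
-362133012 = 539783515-901916527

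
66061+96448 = 162509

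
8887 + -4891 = 3996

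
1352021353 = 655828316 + 696193037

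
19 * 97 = 1843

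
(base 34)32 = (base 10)104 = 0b1101000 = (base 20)54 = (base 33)35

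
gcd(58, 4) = 2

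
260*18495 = 4808700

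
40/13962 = 20/6981 ≈ 0.00286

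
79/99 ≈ 0.798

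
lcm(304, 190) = 1520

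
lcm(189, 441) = 1323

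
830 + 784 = 1614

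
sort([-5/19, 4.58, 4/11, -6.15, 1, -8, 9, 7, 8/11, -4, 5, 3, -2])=[-8, -6.15, -4, -2, -5/19, 4/11, 8/11, 1, 3, 4.58, 5, 7, 9]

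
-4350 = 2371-6721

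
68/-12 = -5 - 2/3 ≈ -5.67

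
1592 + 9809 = 11401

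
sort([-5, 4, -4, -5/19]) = [-5, -4, -5/19, 4]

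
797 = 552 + 245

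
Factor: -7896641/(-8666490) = 2^(-1)*3^(-1)*5^(-1)*7^(-1)*41^1*41269^(-1)*192601^1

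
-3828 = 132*(-29)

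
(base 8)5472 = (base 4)230322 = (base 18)8fc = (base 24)4ni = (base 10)2874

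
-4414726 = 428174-4842900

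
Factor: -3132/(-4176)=2^(-2)*3^1=3/4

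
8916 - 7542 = 1374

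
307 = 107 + 200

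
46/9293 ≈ 0.00495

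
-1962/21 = -654/7 ≈ -93.43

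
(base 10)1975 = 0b11110110111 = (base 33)1qs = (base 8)3667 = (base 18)61d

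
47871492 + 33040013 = 80911505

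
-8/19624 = -1/2453 ≈ -0.000408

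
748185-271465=476720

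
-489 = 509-998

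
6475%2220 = 2035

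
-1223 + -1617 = -2840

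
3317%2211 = 1106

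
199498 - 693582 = -494084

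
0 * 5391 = 0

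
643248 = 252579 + 390669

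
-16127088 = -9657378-6469710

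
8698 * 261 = 2270178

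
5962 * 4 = 23848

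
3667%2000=1667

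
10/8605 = 2/1721 ≈ 0.00116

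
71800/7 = 10257 + 1/7 ≈ 10257.14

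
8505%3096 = 2313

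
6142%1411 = 498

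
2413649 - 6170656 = -3757007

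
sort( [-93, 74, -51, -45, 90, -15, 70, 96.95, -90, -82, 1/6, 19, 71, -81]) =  [-93, -90, -82, -81, -51, -45, -15, 1/6, 19, 70, 71, 74, 90, 96.95]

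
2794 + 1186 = 3980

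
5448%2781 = 2667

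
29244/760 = 38 + 91/190 ≈ 38.48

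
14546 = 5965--8581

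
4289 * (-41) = -175849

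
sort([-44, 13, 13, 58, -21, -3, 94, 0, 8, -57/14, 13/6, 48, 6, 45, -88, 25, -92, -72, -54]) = [-92, -88, -72, -54, -44, -21, -57/14, -3, 0, 13/6, 6, 8, 13, 13, 25, 45, 48, 58, 94]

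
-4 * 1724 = -6896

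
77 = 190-113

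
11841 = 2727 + 9114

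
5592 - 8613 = -3021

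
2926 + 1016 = 3942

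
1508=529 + 979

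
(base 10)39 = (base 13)30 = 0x27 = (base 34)15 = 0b100111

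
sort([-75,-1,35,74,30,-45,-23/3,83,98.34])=[-75,-45,-23/3,-1,30,35,74,83,98.34]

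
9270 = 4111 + 5159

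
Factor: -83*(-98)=2^1*7^2*83^1=8134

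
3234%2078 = 1156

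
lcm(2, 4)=4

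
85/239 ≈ 0.356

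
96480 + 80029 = 176509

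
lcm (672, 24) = 672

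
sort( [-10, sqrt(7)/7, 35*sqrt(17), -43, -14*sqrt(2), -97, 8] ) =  [-97, -43, -14*sqrt(2), -10, sqrt(7)/7, 8, 35*sqrt(17)] 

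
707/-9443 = -101/1349 ≈ -0.0749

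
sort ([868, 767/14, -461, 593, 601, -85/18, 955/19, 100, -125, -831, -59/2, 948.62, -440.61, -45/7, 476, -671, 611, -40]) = [-831, -671, -461, -440.61, -125, -40, -59/2, -45/7, -85/18, 955/19, 767/14, 100, 476, 593, 601, 611, 868, 948.62]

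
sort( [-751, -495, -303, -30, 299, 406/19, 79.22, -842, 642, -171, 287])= [-842, -751, -495, -303, -171, -30, 406/19, 79.22, 287, 299, 642]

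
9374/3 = 3124 + 2/3 ≈ 3124.67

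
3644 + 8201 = 11845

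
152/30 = 76/15 ≈ 5.07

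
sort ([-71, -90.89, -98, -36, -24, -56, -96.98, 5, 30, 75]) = [-98, -96.98, -90.89, -71, -56, -36, -24, 5, 30, 75]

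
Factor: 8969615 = 5^1*19^1*263^1*359^1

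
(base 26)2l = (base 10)73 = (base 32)29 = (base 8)111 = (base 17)45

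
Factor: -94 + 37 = -1*3^1*19^1 = -57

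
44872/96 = 467 + 5/12 ≈ 467.42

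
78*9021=703638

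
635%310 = 15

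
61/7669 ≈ 0.00795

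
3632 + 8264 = 11896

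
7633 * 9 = 68697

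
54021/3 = 18007 = 18007.00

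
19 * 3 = 57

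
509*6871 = 3497339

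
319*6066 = 1935054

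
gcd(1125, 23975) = 25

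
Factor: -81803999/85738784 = -1*2^(-5)*71^1*523^1*2203^1*2679337^(-1)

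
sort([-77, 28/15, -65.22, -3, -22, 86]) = [-77, -65.22, -22, -3, 28/15, 86]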